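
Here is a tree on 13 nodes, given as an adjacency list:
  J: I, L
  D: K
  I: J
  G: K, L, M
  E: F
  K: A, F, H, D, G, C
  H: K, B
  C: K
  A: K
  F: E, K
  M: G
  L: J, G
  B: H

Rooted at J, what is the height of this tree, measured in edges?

A deepest node is E, reached by J – L – G – K – F – E.
That path has 5 edges, so the height is 5.

5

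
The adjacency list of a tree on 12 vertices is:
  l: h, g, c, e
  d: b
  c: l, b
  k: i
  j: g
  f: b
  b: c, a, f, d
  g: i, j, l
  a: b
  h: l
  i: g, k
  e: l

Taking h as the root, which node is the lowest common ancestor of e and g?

l

e's ancestor chain is e, l, h and g's is g, l, h; they first meet at l.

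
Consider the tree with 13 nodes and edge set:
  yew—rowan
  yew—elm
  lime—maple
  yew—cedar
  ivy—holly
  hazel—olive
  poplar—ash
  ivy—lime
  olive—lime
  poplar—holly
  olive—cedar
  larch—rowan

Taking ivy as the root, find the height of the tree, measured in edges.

6

The longest root-to-leaf path is ivy – lime – olive – cedar – yew – rowan – larch (6 edges).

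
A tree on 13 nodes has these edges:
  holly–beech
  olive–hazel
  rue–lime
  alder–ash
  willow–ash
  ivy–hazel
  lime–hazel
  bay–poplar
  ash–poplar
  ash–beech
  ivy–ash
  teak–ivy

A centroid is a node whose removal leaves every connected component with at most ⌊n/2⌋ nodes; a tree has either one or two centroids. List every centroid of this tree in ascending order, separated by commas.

ash

Removing ash splits the tree into components of sizes 6, 2, 2, 1, 1; the largest is 6 ≤ ⌊13/2⌋ = 6.
Every other node leaves some component of size > 6, so the centroid is unique.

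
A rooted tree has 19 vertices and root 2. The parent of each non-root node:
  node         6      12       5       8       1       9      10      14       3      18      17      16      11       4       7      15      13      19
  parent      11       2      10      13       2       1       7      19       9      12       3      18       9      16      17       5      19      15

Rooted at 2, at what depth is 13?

10

Climbing from 13 to the root: 13 → 19 → 15 → 5 → 10 → 7 → 17 → 3 → 9 → 1 → 2. That's 10 steps.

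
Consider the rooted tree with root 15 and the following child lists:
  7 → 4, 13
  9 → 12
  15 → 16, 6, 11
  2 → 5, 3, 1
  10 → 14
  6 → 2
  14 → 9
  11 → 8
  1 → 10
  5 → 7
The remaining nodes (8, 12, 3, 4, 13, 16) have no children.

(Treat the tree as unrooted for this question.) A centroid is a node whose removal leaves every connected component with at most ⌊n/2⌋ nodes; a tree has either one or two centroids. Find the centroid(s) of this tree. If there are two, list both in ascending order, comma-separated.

2

Delete 2: the remaining components have sizes 5, 5, 4, 1. Max 5 ≤ 8, so 2 is a centroid.
Every other node leaves some component of size > 8, so the centroid is unique.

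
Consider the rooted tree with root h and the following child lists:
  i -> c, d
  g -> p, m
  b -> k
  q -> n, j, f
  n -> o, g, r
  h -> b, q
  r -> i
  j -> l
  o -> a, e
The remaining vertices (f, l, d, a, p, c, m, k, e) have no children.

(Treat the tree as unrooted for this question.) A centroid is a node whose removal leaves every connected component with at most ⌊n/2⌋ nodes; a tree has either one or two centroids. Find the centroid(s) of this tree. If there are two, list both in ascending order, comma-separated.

Removing n splits the tree into components of sizes 7, 4, 3, 3; the largest is 7 ≤ ⌊18/2⌋ = 9.
No neighbour of n does as well, so n is the unique centroid.

n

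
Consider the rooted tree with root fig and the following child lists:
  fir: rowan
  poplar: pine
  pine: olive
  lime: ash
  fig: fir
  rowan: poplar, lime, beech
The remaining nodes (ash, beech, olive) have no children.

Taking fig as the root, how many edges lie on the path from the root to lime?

3

fig – fir – rowan – lime — 3 edges.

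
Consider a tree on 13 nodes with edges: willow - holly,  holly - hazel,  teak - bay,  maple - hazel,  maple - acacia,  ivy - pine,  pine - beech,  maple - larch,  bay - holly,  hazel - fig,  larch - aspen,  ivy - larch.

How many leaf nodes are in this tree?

6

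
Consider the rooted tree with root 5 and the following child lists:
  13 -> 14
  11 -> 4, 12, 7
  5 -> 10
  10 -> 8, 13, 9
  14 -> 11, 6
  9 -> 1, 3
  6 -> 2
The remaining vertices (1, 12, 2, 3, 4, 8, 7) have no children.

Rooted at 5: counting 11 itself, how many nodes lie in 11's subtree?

11's subtree: {11, 12, 7, 4}, size 4.

4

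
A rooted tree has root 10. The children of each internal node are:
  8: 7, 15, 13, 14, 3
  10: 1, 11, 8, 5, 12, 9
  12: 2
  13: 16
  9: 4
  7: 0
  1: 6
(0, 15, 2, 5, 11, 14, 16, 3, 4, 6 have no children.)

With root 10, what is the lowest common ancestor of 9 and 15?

Path 9→root: 9 10; path 15→root: 15 8 10.
First common node: 10.

10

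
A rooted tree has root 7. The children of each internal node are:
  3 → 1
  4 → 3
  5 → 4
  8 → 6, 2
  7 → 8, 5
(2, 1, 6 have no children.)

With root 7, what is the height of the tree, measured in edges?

A deepest node is 1, reached by 7-5-4-3-1.
That path has 4 edges, so the height is 4.

4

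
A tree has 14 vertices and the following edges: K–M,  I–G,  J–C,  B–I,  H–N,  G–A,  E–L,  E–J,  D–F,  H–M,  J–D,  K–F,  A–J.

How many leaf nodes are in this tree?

Exactly 4 nodes have a single neighbour: B, C, L, N.

4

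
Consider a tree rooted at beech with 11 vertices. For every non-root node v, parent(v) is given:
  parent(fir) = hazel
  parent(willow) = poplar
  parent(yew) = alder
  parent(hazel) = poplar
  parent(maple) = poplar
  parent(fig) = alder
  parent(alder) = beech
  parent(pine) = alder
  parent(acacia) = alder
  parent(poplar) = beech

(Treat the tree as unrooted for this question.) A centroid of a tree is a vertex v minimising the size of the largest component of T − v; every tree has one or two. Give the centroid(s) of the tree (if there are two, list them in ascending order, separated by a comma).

Delete beech: the remaining components have sizes 5, 5. Max 5 ≤ 5, so beech is a centroid.
Every other node leaves some component of size > 5, so the centroid is unique.

beech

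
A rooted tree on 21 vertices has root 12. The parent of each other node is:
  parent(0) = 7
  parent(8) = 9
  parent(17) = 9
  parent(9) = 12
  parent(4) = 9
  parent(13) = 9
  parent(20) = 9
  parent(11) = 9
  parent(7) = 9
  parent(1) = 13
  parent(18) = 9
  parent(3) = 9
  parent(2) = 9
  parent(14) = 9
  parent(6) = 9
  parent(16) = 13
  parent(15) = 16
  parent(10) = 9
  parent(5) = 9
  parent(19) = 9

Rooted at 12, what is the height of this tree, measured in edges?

4

15 sits deepest: 12–9–13–16–15 — 4 edges from the root.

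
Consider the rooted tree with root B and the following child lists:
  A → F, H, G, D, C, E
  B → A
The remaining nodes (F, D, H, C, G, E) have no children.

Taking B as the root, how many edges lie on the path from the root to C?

2

Climbing from C to the root: C → A → B. That's 2 steps.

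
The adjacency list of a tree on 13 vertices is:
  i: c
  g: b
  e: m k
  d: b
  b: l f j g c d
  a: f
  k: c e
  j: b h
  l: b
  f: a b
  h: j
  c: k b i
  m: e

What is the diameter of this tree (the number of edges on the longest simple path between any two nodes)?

6

Starting from m, a farthest node is h at distance 6.
One longest path: m – e – k – c – b – j – h.
So the diameter is 6.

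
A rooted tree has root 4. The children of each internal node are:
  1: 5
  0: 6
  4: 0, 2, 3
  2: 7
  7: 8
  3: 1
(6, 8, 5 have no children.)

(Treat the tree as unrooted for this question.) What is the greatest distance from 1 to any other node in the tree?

5

A farthest node from 1 is 8.
The path 1-3-4-2-7-8 has 5 edges.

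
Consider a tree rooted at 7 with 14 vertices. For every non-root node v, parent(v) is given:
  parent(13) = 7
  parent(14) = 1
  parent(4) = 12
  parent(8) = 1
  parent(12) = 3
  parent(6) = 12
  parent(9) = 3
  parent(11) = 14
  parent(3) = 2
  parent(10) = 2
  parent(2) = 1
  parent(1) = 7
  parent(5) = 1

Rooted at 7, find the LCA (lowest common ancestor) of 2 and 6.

2

2's ancestor chain is 2, 1, 7 and 6's is 6, 12, 3, 2, 1, 7; they first meet at 2.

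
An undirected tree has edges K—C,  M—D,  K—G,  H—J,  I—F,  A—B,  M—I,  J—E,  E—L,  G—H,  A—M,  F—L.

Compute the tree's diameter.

11

Starting from C, a farthest node is B at distance 11.
One longest path: C-K-G-H-J-E-L-F-I-M-A-B.
So the diameter is 11.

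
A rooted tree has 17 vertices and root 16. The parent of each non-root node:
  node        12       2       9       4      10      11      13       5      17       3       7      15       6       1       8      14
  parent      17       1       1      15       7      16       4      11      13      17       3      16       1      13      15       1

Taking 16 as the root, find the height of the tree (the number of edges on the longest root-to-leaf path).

A deepest node is 10, reached by 16 → 15 → 4 → 13 → 17 → 3 → 7 → 10.
That path has 7 edges, so the height is 7.

7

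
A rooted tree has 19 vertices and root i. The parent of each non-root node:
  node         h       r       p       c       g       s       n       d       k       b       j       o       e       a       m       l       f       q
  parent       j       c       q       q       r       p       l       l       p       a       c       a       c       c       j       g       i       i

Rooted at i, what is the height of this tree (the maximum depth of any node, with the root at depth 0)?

6

d sits deepest: i-q-c-r-g-l-d — 6 edges from the root.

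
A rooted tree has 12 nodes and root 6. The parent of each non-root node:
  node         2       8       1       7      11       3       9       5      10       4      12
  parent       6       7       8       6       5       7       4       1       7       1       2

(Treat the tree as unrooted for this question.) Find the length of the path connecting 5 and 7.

5 – 1 – 8 – 7: 3 edges.

3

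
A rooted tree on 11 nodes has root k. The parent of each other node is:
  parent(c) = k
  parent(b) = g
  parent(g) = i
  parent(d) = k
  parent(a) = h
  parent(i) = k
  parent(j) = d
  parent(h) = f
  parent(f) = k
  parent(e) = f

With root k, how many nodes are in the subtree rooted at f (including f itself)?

f's subtree: {f, h, e, a}, size 4.

4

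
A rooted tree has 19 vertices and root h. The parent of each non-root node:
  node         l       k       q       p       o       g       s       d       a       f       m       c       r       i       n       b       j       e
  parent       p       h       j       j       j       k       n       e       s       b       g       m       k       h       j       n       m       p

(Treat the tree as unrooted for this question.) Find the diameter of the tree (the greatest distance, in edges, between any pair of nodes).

BFS from i reaches f last, at distance 8; BFS from f confirms no node is farther.
Path: i-h-k-g-m-j-n-b-f.

8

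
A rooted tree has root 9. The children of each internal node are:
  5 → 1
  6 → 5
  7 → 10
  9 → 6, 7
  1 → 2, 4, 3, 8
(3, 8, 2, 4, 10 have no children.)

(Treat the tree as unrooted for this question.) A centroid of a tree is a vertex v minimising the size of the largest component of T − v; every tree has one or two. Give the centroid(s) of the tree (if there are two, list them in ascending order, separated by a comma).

1, 5

If 5 is removed the pieces have sizes 5, 4, all ≤ ⌊10/2⌋ = 5.
Its neighbour 1 also leaves a largest component of size 5, so both are centroids.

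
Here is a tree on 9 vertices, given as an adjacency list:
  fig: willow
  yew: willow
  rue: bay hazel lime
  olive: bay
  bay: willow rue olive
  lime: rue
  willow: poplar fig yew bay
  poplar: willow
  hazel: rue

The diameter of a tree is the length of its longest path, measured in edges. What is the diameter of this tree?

Starting from poplar, a farthest node is hazel at distance 4.
One longest path: poplar-willow-bay-rue-hazel.
So the diameter is 4.

4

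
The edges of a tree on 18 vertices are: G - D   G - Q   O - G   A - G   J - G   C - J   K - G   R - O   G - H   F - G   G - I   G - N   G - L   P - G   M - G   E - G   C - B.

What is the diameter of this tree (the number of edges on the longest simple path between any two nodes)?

5

A longest path is B - C - J - G - O - R, with 5 edges.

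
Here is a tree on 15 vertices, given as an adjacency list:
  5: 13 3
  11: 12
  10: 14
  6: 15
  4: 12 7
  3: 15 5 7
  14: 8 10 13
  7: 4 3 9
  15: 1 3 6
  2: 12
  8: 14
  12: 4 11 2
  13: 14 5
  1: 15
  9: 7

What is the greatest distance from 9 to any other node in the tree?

Distances from 9 peak at 6, attained at 8 (10 also at distance 6).
9 – 7 – 3 – 5 – 13 – 14 – 8

6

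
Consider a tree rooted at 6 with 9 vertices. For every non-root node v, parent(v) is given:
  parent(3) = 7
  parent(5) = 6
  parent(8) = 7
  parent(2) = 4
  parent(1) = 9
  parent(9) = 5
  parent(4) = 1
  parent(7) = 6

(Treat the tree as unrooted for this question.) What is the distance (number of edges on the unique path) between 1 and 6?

Walking from 1: 1–9–5–6. Length 3.

3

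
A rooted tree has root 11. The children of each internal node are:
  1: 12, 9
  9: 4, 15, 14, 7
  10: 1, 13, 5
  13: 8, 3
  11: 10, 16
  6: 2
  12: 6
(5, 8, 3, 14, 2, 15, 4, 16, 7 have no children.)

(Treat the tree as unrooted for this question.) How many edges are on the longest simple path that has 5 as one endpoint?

5

Distances from 5 peak at 5, attained at 2.
5–10–1–12–6–2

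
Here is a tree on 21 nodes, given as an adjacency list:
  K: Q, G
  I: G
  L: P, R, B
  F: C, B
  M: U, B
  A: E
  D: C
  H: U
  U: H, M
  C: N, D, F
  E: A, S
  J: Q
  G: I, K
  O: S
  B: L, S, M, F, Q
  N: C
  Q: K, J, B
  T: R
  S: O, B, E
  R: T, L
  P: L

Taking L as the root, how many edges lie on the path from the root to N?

L – B – F – C – N — 4 edges.

4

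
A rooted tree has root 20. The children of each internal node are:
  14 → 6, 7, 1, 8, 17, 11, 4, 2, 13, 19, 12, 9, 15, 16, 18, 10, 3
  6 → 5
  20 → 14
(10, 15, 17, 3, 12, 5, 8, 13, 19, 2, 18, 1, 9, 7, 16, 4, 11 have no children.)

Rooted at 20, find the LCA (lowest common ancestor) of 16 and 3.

14

Path 16→root: 16 14 20; path 3→root: 3 14 20.
First common node: 14.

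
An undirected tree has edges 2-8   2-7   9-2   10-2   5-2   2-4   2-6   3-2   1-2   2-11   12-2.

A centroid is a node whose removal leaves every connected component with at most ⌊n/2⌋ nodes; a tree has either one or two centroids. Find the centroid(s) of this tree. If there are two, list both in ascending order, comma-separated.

2

Removing 2 splits the tree into components of sizes 1, 1, 1, 1, 1, 1, 1, 1, 1, 1, 1; the largest is 1 ≤ ⌊12/2⌋ = 6.
No neighbour of 2 does as well, so 2 is the unique centroid.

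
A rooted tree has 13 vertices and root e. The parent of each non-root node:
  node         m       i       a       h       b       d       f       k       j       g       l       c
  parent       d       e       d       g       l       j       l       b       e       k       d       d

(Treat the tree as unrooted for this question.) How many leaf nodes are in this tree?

6

Degree-1 nodes: a, c, f, h, i, m — 6 of them.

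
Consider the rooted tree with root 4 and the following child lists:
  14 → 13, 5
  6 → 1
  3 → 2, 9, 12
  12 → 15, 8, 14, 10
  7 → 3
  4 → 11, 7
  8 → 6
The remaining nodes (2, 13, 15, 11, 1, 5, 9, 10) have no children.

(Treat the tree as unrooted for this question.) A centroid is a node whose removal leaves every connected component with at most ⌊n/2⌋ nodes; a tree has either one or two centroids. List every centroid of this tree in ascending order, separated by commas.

Removing 12 splits the tree into components of sizes 6, 3, 3, 1, 1; the largest is 6 ≤ ⌊15/2⌋ = 7.
Every other node leaves some component of size > 7, so the centroid is unique.

12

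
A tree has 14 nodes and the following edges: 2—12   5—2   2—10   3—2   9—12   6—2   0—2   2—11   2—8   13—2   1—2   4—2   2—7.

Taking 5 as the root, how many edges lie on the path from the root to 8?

2

Climbing from 8 to the root: 8 – 2 – 5. That's 2 steps.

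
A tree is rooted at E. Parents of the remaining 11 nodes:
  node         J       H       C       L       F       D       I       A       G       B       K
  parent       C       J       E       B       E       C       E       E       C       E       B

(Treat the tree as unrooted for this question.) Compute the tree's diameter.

A longest path is L–B–E–C–J–H, with 5 edges.

5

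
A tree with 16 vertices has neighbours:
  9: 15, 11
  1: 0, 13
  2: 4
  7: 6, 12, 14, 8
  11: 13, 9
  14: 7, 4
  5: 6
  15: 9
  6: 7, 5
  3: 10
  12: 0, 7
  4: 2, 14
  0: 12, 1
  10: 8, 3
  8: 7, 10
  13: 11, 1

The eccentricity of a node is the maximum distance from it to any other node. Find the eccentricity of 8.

A farthest node from 8 is 15.
The path 8-7-12-0-1-13-11-9-15 has 8 edges.

8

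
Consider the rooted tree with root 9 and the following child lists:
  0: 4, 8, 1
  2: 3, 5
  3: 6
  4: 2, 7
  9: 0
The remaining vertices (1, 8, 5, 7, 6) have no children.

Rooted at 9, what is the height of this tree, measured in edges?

5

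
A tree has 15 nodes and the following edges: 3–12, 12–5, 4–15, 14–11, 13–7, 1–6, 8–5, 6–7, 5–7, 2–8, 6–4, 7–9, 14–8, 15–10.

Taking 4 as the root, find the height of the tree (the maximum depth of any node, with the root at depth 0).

The longest root-to-leaf path is 4 → 6 → 7 → 5 → 8 → 14 → 11 (6 edges).

6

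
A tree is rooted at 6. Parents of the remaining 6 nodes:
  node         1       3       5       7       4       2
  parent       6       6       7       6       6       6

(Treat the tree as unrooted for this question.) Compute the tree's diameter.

3

Starting from 5, a farthest node is 1 at distance 3.
One longest path: 5 – 7 – 6 – 1.
So the diameter is 3.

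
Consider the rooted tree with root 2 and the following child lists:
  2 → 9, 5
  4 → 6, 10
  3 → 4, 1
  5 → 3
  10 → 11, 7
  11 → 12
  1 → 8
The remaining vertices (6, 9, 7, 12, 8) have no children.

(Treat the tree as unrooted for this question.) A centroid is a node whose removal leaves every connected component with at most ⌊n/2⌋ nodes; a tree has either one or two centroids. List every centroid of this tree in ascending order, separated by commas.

Delete 3: the remaining components have sizes 6, 3, 2. Max 6 ≤ 6, so 3 is a centroid.
4 is adjacent to 3 and is also a centroid (the largest component after removing it is likewise 6).

3, 4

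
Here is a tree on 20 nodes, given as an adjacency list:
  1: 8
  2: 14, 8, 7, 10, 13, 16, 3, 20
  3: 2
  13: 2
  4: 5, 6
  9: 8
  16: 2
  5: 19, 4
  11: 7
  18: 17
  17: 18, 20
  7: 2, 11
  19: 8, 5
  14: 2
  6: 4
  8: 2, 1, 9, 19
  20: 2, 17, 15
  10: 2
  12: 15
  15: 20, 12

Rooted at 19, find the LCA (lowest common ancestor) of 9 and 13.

8

Ancestors of 9 (toward the root): 9, 8, 19.
Ancestors of 13: 13, 2, 8, 19.
The deepest node appearing in both lists is 8.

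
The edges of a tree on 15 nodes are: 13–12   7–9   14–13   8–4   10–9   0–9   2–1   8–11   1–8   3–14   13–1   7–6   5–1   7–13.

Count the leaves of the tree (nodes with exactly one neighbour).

Degree-1 nodes: 0, 2, 3, 4, 5, 6, 10, 11, 12 — 9 of them.

9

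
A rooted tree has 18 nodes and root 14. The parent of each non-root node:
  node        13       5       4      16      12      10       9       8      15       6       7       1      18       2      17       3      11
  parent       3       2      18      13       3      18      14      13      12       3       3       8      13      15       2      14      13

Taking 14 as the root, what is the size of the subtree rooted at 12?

5

12's subtree: {12, 15, 2, 17, 5}, size 5.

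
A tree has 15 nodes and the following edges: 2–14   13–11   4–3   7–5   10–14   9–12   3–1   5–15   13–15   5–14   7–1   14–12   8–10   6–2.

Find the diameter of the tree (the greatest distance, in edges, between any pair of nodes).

BFS from 4 reaches 9 last, at distance 7; BFS from 9 confirms no node is farther.
Path: 4-3-1-7-5-14-12-9.

7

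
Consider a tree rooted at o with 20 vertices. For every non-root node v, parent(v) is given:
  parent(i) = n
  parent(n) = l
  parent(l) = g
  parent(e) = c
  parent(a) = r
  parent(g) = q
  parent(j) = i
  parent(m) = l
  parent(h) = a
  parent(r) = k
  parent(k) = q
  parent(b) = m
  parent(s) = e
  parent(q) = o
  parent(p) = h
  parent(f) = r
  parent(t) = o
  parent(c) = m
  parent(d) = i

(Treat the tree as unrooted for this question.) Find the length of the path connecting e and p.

10

The path is e–c–m–l–g–q–k–r–a–h–p, which has 10 edges.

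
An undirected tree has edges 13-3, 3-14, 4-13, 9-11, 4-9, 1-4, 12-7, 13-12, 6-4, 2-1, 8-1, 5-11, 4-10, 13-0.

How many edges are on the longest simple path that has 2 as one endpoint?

5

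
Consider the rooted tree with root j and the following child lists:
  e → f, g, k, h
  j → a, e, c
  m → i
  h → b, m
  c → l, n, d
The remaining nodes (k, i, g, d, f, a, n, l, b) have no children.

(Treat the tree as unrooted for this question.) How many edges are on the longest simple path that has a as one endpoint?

The node farthest from a is i, via a–j–e–h–m–i — 5 edges.

5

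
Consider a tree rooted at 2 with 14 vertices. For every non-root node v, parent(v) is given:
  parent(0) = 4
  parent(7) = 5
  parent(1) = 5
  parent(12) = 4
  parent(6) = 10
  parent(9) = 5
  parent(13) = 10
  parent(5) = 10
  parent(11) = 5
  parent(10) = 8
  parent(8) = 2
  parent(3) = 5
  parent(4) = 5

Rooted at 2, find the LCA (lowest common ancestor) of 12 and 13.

Ancestors of 12 (toward the root): 12, 4, 5, 10, 8, 2.
Ancestors of 13: 13, 10, 8, 2.
The deepest node appearing in both lists is 10.

10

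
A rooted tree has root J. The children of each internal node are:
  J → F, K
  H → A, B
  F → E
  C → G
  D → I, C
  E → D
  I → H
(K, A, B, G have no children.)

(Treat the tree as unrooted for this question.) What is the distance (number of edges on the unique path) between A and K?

7

A–H–I–D–E–F–J–K: 7 edges.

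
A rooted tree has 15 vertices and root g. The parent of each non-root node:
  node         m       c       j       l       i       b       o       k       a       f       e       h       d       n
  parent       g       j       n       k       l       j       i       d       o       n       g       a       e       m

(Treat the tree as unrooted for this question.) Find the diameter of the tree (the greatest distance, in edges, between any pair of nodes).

BFS from b reaches h last, at distance 12; BFS from h confirms no node is farther.
Path: b - j - n - m - g - e - d - k - l - i - o - a - h.

12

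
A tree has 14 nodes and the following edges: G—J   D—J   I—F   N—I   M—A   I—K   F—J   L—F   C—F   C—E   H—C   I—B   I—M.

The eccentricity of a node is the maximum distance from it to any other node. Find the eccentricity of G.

5

The node farthest from G is A, via G – J – F – I – M – A — 5 edges.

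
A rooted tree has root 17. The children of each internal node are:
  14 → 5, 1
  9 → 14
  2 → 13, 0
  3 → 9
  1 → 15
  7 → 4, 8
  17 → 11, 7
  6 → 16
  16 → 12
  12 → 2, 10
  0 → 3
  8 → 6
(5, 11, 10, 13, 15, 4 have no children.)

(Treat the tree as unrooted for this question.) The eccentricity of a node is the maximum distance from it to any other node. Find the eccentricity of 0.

8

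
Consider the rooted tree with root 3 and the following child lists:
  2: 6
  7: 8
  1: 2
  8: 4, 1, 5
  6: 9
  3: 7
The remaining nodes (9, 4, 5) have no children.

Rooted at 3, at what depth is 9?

6

Path from 3 to 9: 3 – 7 – 8 – 1 – 2 – 6 – 9, which has 6 edges.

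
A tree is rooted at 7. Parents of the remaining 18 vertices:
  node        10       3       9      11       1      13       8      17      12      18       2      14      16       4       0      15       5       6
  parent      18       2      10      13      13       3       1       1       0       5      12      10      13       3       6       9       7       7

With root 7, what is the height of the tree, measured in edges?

A deepest node is 8, reached by 7 – 6 – 0 – 12 – 2 – 3 – 13 – 1 – 8.
That path has 8 edges, so the height is 8.

8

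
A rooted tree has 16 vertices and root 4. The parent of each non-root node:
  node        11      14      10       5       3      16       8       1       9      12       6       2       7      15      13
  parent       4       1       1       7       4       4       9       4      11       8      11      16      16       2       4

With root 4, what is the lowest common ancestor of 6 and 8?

6's ancestor chain is 6, 11, 4 and 8's is 8, 9, 11, 4; they first meet at 11.

11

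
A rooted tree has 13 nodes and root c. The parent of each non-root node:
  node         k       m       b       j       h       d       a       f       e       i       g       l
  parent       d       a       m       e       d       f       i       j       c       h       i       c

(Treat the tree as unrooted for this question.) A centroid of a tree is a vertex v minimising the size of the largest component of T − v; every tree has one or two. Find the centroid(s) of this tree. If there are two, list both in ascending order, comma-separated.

d

Delete d: the remaining components have sizes 6, 5, 1. Max 6 ≤ 6, so d is a centroid.
No neighbour of d does as well, so d is the unique centroid.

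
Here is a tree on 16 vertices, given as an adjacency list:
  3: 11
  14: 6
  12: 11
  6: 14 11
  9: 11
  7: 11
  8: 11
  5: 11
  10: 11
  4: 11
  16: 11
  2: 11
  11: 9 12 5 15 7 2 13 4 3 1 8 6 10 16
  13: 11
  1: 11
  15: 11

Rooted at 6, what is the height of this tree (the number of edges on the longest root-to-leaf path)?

2

The longest root-to-leaf path is 6–11–3 (2 edges).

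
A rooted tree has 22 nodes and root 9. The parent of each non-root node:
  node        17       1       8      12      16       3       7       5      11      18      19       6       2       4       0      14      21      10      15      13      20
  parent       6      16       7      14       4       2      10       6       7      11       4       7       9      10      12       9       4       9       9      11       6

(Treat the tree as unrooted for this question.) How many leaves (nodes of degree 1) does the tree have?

Exactly 12 nodes have a single neighbour: 0, 1, 3, 5, 8, 13, 15, 17, 18, 19, 20, 21.

12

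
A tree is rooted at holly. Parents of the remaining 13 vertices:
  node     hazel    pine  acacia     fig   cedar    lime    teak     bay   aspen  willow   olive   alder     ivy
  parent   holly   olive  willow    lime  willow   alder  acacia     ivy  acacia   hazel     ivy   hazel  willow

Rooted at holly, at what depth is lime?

3

Path from holly to lime: holly – hazel – alder – lime, which has 3 edges.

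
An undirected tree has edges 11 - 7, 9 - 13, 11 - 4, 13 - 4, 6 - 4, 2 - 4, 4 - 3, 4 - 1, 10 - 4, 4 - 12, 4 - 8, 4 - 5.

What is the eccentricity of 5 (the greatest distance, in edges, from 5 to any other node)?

Distances from 5 peak at 3, attained at 7 (9 also at distance 3).
5 – 4 – 11 – 7

3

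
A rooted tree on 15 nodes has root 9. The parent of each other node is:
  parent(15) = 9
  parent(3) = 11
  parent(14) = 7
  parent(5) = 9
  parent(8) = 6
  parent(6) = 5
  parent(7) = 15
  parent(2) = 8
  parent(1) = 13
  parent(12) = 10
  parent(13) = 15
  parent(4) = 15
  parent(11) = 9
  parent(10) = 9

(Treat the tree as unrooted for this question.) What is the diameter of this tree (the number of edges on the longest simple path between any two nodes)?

Starting from 1, a farthest node is 2 at distance 7.
One longest path: 1–13–15–9–5–6–8–2.
So the diameter is 7.

7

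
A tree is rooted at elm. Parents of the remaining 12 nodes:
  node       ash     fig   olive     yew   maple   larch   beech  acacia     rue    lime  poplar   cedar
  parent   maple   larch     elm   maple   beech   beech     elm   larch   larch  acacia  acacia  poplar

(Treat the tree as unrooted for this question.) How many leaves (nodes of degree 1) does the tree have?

The leaves are ash, cedar, fig, lime, olive, rue, yew.
That is 7 leaves.

7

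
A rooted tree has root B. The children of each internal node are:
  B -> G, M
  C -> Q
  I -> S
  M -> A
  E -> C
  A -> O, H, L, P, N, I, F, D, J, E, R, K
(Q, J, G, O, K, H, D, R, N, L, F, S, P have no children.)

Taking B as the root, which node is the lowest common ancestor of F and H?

F's ancestor chain is F, A, M, B and H's is H, A, M, B; they first meet at A.

A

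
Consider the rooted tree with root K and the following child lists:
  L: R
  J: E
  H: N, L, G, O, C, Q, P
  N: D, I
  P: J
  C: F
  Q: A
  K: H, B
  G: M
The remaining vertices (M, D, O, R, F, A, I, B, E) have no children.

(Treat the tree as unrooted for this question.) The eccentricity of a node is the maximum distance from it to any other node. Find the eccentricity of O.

A farthest node from O is E.
The path O – H – P – J – E has 4 edges.

4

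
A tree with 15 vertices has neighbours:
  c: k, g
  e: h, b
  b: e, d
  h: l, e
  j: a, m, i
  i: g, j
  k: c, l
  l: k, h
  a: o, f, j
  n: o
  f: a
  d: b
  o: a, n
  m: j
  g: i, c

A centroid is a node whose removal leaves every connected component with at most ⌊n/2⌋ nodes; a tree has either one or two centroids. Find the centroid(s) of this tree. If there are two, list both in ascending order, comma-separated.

Removing g splits the tree into components of sizes 7, 7; the largest is 7 ≤ ⌊15/2⌋ = 7.
Every other node leaves some component of size > 7, so the centroid is unique.

g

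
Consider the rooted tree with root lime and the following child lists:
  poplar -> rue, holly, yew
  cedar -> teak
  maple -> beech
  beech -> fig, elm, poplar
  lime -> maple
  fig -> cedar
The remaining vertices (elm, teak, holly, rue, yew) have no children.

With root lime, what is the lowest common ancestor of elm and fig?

beech

Ancestors of elm (toward the root): elm, beech, maple, lime.
Ancestors of fig: fig, beech, maple, lime.
The deepest node appearing in both lists is beech.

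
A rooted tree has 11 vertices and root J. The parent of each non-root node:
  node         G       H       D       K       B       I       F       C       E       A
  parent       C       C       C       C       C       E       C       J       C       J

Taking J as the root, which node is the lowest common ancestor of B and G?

C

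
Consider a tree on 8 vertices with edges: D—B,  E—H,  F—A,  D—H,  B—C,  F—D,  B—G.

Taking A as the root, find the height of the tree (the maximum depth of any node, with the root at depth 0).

A deepest node is E, reached by A – F – D – H – E.
That path has 4 edges, so the height is 4.

4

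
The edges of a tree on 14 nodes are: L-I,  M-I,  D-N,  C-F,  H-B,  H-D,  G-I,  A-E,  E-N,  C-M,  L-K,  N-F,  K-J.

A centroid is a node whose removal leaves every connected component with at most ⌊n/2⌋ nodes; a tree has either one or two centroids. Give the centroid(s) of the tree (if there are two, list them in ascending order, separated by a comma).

C, F

Removing F splits the tree into components of sizes 7, 6; the largest is 7 ≤ ⌊14/2⌋ = 7.
C is adjacent to F and is also a centroid (the largest component after removing it is likewise 7).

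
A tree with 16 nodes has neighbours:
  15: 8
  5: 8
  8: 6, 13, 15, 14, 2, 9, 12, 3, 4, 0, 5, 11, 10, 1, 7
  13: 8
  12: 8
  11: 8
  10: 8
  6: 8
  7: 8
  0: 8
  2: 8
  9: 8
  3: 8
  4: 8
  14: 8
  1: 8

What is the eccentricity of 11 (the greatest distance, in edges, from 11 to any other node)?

2

Distances from 11 peak at 2, attained at 13 (14, 0, 12, 6, 3, 5, 15, 1, 9, 10, 4, 7, 2 also at distance 2).
11–8–13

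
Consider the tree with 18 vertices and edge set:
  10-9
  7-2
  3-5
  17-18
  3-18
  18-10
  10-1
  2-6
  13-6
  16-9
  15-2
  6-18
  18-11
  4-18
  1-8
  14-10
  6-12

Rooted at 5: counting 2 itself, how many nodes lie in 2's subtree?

3

The subtree rooted at 2 contains: 2, 7, 15 — 3 nodes.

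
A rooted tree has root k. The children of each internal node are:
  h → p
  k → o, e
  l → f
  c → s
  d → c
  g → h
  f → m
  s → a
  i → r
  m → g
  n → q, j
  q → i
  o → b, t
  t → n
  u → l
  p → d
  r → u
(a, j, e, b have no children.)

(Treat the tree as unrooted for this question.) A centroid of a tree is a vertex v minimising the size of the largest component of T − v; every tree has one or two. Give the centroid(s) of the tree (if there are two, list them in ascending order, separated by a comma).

u

Removing u splits the tree into components of sizes 10, 10; the largest is 10 ≤ ⌊21/2⌋ = 10.
Every other node leaves some component of size > 10, so the centroid is unique.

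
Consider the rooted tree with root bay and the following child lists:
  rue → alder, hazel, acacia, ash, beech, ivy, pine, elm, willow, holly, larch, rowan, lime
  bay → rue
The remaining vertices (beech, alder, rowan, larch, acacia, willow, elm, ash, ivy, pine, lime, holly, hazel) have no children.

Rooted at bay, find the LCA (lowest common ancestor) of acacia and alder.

Path acacia→root: acacia rue bay; path alder→root: alder rue bay.
First common node: rue.

rue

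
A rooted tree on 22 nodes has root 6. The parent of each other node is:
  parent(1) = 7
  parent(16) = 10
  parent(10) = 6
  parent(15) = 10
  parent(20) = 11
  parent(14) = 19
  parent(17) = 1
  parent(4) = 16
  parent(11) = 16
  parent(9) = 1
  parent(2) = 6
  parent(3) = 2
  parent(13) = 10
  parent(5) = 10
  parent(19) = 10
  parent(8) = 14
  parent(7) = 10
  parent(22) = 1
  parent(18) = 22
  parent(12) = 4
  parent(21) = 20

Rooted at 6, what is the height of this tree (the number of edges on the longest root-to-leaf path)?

The longest root-to-leaf path is 6 – 10 – 7 – 1 – 22 – 18 (5 edges).

5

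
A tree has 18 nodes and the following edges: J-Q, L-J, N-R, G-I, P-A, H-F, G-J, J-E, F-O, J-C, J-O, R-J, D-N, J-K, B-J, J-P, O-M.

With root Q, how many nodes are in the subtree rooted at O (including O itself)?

4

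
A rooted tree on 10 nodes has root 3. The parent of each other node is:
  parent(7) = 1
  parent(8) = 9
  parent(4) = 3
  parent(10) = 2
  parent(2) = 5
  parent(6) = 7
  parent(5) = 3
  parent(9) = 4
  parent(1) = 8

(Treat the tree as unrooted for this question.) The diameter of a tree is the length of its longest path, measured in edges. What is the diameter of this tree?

9

Starting from 6, a farthest node is 10 at distance 9.
One longest path: 6–7–1–8–9–4–3–5–2–10.
So the diameter is 9.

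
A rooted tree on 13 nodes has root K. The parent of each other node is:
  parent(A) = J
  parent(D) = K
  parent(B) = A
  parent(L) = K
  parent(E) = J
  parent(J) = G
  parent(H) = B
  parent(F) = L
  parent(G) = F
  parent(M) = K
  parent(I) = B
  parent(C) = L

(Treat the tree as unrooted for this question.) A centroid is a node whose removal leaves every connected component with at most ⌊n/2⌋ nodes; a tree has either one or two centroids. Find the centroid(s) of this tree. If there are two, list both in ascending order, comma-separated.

G

Delete G: the remaining components have sizes 6, 6. Max 6 ≤ 6, so G is a centroid.
Every other node leaves some component of size > 6, so the centroid is unique.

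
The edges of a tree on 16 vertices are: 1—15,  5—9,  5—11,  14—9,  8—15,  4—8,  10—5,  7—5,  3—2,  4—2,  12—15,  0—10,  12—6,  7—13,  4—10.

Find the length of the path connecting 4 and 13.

The path is 4 – 10 – 5 – 7 – 13, which has 4 edges.

4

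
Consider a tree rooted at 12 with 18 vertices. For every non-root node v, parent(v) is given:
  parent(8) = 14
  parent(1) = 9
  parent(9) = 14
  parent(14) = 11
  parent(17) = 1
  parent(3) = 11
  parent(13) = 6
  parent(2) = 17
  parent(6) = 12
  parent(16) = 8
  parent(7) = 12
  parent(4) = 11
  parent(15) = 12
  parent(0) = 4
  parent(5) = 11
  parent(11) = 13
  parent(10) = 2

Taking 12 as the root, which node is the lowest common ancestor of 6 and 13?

Path 6→root: 6 12; path 13→root: 13 6 12.
First common node: 6.

6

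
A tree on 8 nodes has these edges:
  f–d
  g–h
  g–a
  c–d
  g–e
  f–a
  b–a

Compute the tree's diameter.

5

BFS from c reaches h last, at distance 5; BFS from h confirms no node is farther.
Path: c–d–f–a–g–h.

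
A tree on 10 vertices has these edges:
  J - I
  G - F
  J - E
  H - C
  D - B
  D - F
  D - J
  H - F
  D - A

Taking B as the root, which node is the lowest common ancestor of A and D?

Ancestors of A (toward the root): A, D, B.
Ancestors of D: D, B.
The deepest node appearing in both lists is D.

D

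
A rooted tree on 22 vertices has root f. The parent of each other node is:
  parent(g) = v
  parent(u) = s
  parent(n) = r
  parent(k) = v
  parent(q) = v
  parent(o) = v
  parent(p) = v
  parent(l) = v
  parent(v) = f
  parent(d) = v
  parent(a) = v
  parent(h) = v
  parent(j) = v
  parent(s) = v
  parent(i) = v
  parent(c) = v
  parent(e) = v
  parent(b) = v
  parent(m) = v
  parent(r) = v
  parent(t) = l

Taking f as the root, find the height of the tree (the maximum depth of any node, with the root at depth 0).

3

n sits deepest: f–v–r–n — 3 edges from the root.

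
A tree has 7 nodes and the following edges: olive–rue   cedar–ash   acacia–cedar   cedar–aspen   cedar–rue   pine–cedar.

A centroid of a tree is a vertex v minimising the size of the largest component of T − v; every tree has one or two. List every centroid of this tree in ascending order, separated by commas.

cedar

If cedar is removed the pieces have sizes 2, 1, 1, 1, 1, all ≤ ⌊7/2⌋ = 3.
No neighbour of cedar does as well, so cedar is the unique centroid.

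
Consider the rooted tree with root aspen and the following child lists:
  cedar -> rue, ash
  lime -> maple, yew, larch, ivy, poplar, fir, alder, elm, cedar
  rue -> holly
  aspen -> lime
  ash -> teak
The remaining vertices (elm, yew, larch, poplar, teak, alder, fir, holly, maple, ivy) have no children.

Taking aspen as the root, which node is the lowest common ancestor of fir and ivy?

lime

Ancestors of fir (toward the root): fir, lime, aspen.
Ancestors of ivy: ivy, lime, aspen.
The deepest node appearing in both lists is lime.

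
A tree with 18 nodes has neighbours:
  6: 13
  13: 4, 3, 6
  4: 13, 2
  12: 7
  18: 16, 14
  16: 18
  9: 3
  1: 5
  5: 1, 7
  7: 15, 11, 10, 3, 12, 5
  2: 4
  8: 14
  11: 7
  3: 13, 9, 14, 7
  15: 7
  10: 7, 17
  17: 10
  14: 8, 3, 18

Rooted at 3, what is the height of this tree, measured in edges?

3

The longest root-to-leaf path is 3 – 14 – 18 – 16 (3 edges).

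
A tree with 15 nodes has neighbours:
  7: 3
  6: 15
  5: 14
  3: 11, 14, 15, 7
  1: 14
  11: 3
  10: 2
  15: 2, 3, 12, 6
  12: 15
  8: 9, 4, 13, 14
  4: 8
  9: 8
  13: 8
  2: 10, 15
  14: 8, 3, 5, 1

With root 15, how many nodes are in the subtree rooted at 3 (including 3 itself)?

3's subtree: {3, 11, 14, 7, 8, 1, 5, 13, 9, 4}, size 10.

10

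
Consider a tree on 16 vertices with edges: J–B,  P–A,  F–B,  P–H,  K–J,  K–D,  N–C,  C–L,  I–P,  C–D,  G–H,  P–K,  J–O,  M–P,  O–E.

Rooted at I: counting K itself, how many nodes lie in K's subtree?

10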